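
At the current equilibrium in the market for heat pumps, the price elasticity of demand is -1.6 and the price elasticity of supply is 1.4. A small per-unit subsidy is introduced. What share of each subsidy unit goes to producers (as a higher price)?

Producer share = 8/15

For a small subsidy around the equilibrium, the benefit split depends on the relative slopes, which at a point are proportional to the elasticities.
Buyer share = εs/(εs + |εd|) = 1.4/(1.4 + 1.6) = 7/15; seller share = |εd|/(εs + |εd|) = 8/15.
So producers capture 8/15 of the subsidy.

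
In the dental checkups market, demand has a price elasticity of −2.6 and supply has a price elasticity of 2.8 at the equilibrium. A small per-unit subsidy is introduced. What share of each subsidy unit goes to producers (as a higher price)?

Producer share = 13/27

For a small subsidy around the equilibrium, the benefit split depends on the relative slopes, which at a point are proportional to the elasticities.
Buyer share = εs/(εs + |εd|) = 2.8/(2.8 + 2.6) = 14/27; seller share = |εd|/(εs + |εd|) = 13/27.
So producers capture 13/27 of the subsidy.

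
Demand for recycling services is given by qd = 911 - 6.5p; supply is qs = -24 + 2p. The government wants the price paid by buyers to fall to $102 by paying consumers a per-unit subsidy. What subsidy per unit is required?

Required subsidy s = $34 per unit

At a buyer price of 102, quantity demanded is 911 − 6.5·102 = 248.
Sellers supply 248 only when they receive ps with -24 + 2·ps = 248, i.e. ps = 136.
s = ps − pb = 136 − 102 = 34.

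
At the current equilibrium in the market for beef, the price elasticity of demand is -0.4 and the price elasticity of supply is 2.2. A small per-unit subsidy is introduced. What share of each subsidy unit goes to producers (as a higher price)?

Producer share = 2/13

For a small subsidy around the equilibrium, the benefit split depends on the relative slopes, which at a point are proportional to the elasticities.
Buyer share = εs/(εs + |εd|) = 2.2/(2.2 + 0.4) = 11/13; seller share = |εd|/(εs + |εd|) = 2/13.
So producers capture 2/13 of the subsidy.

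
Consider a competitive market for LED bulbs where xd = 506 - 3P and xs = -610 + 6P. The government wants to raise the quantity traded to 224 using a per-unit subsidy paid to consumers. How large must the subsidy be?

At x = 224, invert demand for the buyer price: Pb = (506 − 224)/3 = 94; invert supply for the seller price: Ps = (224 − (-610))/6 = 139.
The subsidy must fill the gap: s = Ps − Pb = 139 − 94 = 45.

Required subsidy s = 45 per unit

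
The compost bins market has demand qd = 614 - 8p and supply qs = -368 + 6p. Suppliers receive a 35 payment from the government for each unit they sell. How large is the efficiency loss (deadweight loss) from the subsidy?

Pre-subsidy: 614 - 8p = -368 + 6p gives p* = 491/7, q* = 370/7.
With the subsidy, sellers receive ps = pb + 35 for each unit, where pb is the price buyers pay.
Supply in terms of pb becomes qs = -368 + 6(pb + 35) = -158 + 6pb. Setting this equal to demand: 614 - 8pb = -158 + 6pb, so pb = 386/7.
Sellers receive ps = 386/7 + 35 = 631/7; q' = 614 − 8·(386/7) = 1210/7.
The subsidy expands output by 1210/7 − 370/7 = 120 past the efficient level; on those units the gap between marginal cost and willingness to pay runs from 0 up to 35.
DWL = ½ × 35 × 120 = 2100.

Deadweight loss = 2100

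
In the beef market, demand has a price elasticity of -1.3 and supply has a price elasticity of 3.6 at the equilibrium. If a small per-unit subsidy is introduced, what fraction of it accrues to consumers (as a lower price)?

For a small subsidy around the equilibrium, the benefit split depends on the relative slopes, which at a point are proportional to the elasticities.
Buyer share = εs/(εs + |εd|) = 3.6/(3.6 + 1.3) = 36/49; seller share = |εd|/(εs + |εd|) = 13/49.

Consumer share = 36/49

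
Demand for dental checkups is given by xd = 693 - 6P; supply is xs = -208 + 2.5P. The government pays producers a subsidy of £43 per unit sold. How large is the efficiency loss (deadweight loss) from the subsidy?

Pre-subsidy: 693 - 6P = -208 + 2.5P gives P* = 106, x* = 57.
With the subsidy, sellers receive Ps = Pb + 43 for each unit, where Pb is the price buyers pay.
Supply in terms of Pb becomes xs = -208 + 2.5(Pb + 43) = -100.5 + 2.5Pb. Setting this equal to demand: 693 - 6Pb = -100.5 + 2.5Pb, so Pb = 1587/17.
Sellers receive Ps = 1587/17 + 43 = 2318/17; x' = 693 − 6·(1587/17) = 2259/17.
The subsidy expands output by 2259/17 − 57 = 1290/17 past the efficient level; on those units the gap between marginal cost and willingness to pay runs from 0 up to 43.
DWL = ½ × 43 × 1290/17 = 27735/17.

Deadweight loss = 27735/17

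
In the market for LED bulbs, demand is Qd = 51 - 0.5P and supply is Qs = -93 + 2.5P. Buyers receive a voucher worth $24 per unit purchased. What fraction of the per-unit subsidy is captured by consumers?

Pre-subsidy: 51 - 0.5P = -93 + 2.5P gives P* = 48, Q* = 27.
With the rebate, buyers effectively pay Pb = Ps − 24, where Ps is the price sellers receive.
Demand in terms of Ps becomes Qd = 51 − 0.5(Ps − 24) = 63 - 0.5Ps. Setting this equal to supply: 63 - 0.5Ps = -93 + 2.5Ps, so Ps = 52.
Buyers pay Pb = 52 − 24 = 28; Q' = -93 + 2.5·52 = 37.
Buyers' price falls by P* − Pb = 48 − 28 = 20; sellers' price rises by Ps − P* = 52 − 48 = 4.
So consumers capture 20/24 = 5/6 of each unit of subsidy.

Consumer share = 5/6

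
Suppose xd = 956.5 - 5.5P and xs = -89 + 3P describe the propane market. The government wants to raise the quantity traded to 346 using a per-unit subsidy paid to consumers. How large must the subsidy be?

Required subsidy s = 34 per unit

At x = 346, invert demand for the buyer price: Pb = (956.5 − 346)/5.5 = 111; invert supply for the seller price: Ps = (346 − (-89))/3 = 145.
The subsidy must fill the gap: s = Ps − Pb = 145 − 111 = 34.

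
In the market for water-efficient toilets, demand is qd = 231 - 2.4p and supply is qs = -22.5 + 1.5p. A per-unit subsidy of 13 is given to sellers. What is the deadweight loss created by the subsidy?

Deadweight loss = 78

Pre-subsidy: 231 - 2.4p = -22.5 + 1.5p gives p* = 65, q* = 75.
With the subsidy, sellers receive ps = pb + 13 for each unit, where pb is the price buyers pay.
Supply in terms of pb becomes qs = -22.5 + 1.5(pb + 13) = -3 + 1.5pb. Setting this equal to demand: 231 - 2.4pb = -3 + 1.5pb, so pb = 60.
Sellers receive ps = 60 + 13 = 73; q' = 231 − 2.4·60 = 87.
The subsidy expands output by 87 − 75 = 12 past the efficient level; on those units the gap between marginal cost and willingness to pay runs from 0 up to 13.
DWL = ½ × 13 × 12 = 78.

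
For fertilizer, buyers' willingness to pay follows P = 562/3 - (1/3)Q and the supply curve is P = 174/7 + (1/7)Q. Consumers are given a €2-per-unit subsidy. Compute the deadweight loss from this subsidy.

Pre-subsidy: 562/3 - (1/3)Q = 174/7 + (1/7)Q gives Q* = 341.2 and P* = 73.6.
With the rebate, buyers effectively pay Pb = Ps − 2, where Ps is the price sellers receive.
On the curves, Pb = 562/3 - (1/3)Q and Ps = 174/7 + (1/7)Q; the wedge Ps − Pb = 2 gives 174/7 + (1/7)Q − (562/3 - (1/3)Q) = 2, so Q' = 345.4.
Then Pb = 562/3 − (1/3)·345.4 = 72.2 and Ps = 174/7 + (1/7)·345.4 = 74.2.
The subsidy expands output by 345.4 − 341.2 = 4.2 past the efficient level; on those units the gap between marginal cost and willingness to pay runs from 0 up to 2.
DWL = ½ × 2 × 4.2 = 4.2.

Deadweight loss = €4.2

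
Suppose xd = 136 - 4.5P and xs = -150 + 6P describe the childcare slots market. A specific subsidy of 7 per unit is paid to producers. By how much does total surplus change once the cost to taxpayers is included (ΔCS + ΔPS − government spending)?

Net change in total surplus = -63

Pre-subsidy: 136 - 4.5P = -150 + 6P gives P* = 572/21, x* = 94/7.
With the subsidy, sellers receive Ps = Pb + 7 for each unit, where Pb is the price buyers pay.
Supply in terms of Pb becomes xs = -150 + 6(Pb + 7) = -108 + 6Pb. Setting this equal to demand: 136 - 4.5Pb = -108 + 6Pb, so Pb = 488/21.
Sellers receive Ps = 488/21 + 7 = 635/21; x' = 136 − 4.5·(488/21) = 220/7.
ΔCS = ½(94/7 + 220/7)(572/21 − 488/21) = 628/7; ΔPS = ½(94/7 + 220/7)(635/21 − 572/21) = 471/7.
Government spending = 7 × 220/7 = 220.
Net change = 628/7 + 471/7 − 220 = -63. The loss equals the DWL triangle ½·7·18.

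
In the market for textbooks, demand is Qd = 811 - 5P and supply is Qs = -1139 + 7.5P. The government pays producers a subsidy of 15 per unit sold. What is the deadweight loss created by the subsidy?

Deadweight loss = 337.5

Pre-subsidy: 811 - 5P = -1139 + 7.5P gives P* = 156, Q* = 31.
With the subsidy, sellers receive Ps = Pb + 15 for each unit, where Pb is the price buyers pay.
Supply in terms of Pb becomes Qs = -1139 + 7.5(Pb + 15) = -1026.5 + 7.5Pb. Setting this equal to demand: 811 - 5Pb = -1026.5 + 7.5Pb, so Pb = 147.
Sellers receive Ps = 147 + 15 = 162; Q' = 811 − 5·147 = 76.
The subsidy expands output by 76 − 31 = 45 past the efficient level; on those units the gap between marginal cost and willingness to pay runs from 0 up to 15.
DWL = ½ × 15 × 45 = 337.5.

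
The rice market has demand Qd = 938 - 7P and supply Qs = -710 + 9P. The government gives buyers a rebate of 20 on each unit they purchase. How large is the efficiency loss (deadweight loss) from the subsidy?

Deadweight loss = 787.5

Pre-subsidy: 938 - 7P = -710 + 9P gives P* = 103, Q* = 217.
With the rebate, buyers effectively pay Pb = Ps − 20, where Ps is the price sellers receive.
Demand in terms of Ps becomes Qd = 938 − 7(Ps − 20) = 1078 - 7Ps. Setting this equal to supply: 1078 - 7Ps = -710 + 9Ps, so Ps = 111.75.
Buyers pay Pb = 111.75 − 20 = 91.75; Q' = -710 + 9·111.75 = 295.75.
The subsidy expands output by 295.75 − 217 = 78.75 past the efficient level; on those units the gap between marginal cost and willingness to pay runs from 0 up to 20.
DWL = ½ × 20 × 78.75 = 787.5.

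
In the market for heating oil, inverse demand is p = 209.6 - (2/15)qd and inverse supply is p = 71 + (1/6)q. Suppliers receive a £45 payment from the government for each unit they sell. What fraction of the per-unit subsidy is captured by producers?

Producer share = 5/9

Pre-subsidy: 209.6 - (2/15)q = 71 + (1/6)q gives q* = 462 and p* = 148.
With the subsidy, sellers receive ps = pb + 45 for each unit, where pb is the price buyers pay.
On the curves, pb = 209.6 - (2/15)q and ps = 71 + (1/6)q; the wedge ps − pb = 45 gives 71 + (1/6)q − (209.6 - (2/15)q) = 45, so q' = 612.
Then pb = 209.6 − (2/15)·612 = 128 and ps = 71 + (1/6)·612 = 173.
Buyers' price falls by p* − pb = 148 − 128 = 20; sellers' price rises by ps − p* = 173 − 148 = 25.
So producers capture 25/45 = 5/9 of each unit of subsidy.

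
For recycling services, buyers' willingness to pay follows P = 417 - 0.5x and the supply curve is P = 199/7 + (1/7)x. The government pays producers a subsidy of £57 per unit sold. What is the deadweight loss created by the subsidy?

Deadweight loss = £2527

Pre-subsidy: 417 - 0.5x = 199/7 + (1/7)x gives x* = 5440/9 and P* = 1033/9.
With the subsidy, sellers receive Ps = Pb + 57 for each unit, where Pb is the price buyers pay.
On the curves, Pb = 417 - 0.5x and Ps = 199/7 + (1/7)x; the wedge Ps − Pb = 57 gives 199/7 + (1/7)x − (417 - 0.5x) = 57, so x' = 6238/9.
Then Pb = 417 − 0.5·(6238/9) = 634/9 and Ps = 199/7 + (1/7)·(6238/9) = 1147/9.
The subsidy expands output by 6238/9 − 5440/9 = 266/3 past the efficient level; on those units the gap between marginal cost and willingness to pay runs from 0 up to 57.
DWL = ½ × 57 × 266/3 = 2527.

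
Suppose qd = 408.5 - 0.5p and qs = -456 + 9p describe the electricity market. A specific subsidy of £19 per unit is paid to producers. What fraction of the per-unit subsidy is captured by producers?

Producer share = 1/19

Pre-subsidy: 408.5 - 0.5p = -456 + 9p gives p* = 91, q* = 363.
With the subsidy, sellers receive ps = pb + 19 for each unit, where pb is the price buyers pay.
Supply in terms of pb becomes qs = -456 + 9(pb + 19) = -285 + 9pb. Setting this equal to demand: 408.5 - 0.5pb = -285 + 9pb, so pb = 73.
Sellers receive ps = 73 + 19 = 92; q' = 408.5 − 0.5·73 = 372.
Buyers' price falls by p* − pb = 91 − 73 = 18; sellers' price rises by ps − p* = 92 − 91 = 1.
So producers capture 1/19 = 1/19 of each unit of subsidy.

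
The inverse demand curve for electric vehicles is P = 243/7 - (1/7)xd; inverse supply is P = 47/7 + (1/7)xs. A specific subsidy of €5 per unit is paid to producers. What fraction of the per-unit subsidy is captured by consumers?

Pre-subsidy: 243/7 - (1/7)x = 47/7 + (1/7)x gives x* = 98 and P* = 145/7.
With the subsidy, sellers receive Ps = Pb + 5 for each unit, where Pb is the price buyers pay.
On the curves, Pb = 243/7 - (1/7)x and Ps = 47/7 + (1/7)x; the wedge Ps − Pb = 5 gives 47/7 + (1/7)x − (243/7 - (1/7)x) = 5, so x' = 115.5.
Then Pb = 243/7 − (1/7)·115.5 = 255/14 and Ps = 47/7 + (1/7)·115.5 = 325/14.
Buyers' price falls by P* − Pb = 145/7 − 255/14 = 2.5; sellers' price rises by Ps − P* = 325/14 − 145/7 = 2.5.
So consumers capture 2.5/5 = 0.5 of each unit of subsidy.

Consumer share = 0.5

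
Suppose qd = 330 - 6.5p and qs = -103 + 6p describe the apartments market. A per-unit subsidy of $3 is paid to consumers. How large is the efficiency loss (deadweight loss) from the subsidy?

Pre-subsidy: 330 - 6.5p = -103 + 6p gives p* = 34.64, q* = 104.84.
With the rebate, buyers effectively pay pb = ps − 3, where ps is the price sellers receive.
Demand in terms of ps becomes qd = 330 − 6.5(ps − 3) = 349.5 - 6.5ps. Setting this equal to supply: 349.5 - 6.5ps = -103 + 6ps, so ps = 36.2.
Buyers pay pb = 36.2 − 3 = 33.2; q' = -103 + 6·36.2 = 114.2.
The subsidy expands output by 114.2 − 104.84 = 9.36 past the efficient level; on those units the gap between marginal cost and willingness to pay runs from 0 up to 3.
DWL = ½ × 3 × 9.36 = 14.04.

Deadweight loss = $14.04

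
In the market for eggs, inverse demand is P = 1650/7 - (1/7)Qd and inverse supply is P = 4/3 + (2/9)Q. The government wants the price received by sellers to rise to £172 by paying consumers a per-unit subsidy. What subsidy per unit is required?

At a seller price of 172, quantity supplied is -6 + 4.5·172 = 768.
Buyers absorb 768 only when they pay Pb = 1650/7 − (1/7)·768 = 126.
s = Ps − Pb = 172 − 126 = 46.

Required subsidy s = £46 per unit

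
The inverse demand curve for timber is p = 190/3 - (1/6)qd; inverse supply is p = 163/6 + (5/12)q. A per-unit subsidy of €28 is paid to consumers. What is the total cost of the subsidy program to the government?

Pre-subsidy: 190/3 - (1/6)q = 163/6 + (5/12)q gives q* = 62 and p* = 53.
With the rebate, buyers effectively pay pb = ps − 28, where ps is the price sellers receive.
On the curves, pb = 190/3 - (1/6)q and ps = 163/6 + (5/12)q; the wedge ps − pb = 28 gives 163/6 + (5/12)q − (190/3 - (1/6)q) = 28, so q' = 110.
Then pb = 190/3 − (1/6)·110 = 45 and ps = 163/6 + (5/12)·110 = 73.
Government outlay = subsidy × quantity = 28 × 110 = 3080.

Government cost = €3080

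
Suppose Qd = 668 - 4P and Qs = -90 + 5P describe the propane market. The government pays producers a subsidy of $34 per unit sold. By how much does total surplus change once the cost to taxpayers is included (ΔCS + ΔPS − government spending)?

Pre-subsidy: 668 - 4P = -90 + 5P gives P* = 758/9, Q* = 2980/9.
With the subsidy, sellers receive Ps = Pb + 34 for each unit, where Pb is the price buyers pay.
Supply in terms of Pb becomes Qs = -90 + 5(Pb + 34) = 80 + 5Pb. Setting this equal to demand: 668 - 4Pb = 80 + 5Pb, so Pb = 196/3.
Sellers receive Ps = 196/3 + 34 = 298/3; Q' = 668 − 4·(196/3) = 1220/3.
ΔCS = ½(2980/9 + 1220/3)(758/9 − 196/3) = 564400/81; ΔPS = ½(2980/9 + 1220/3)(298/3 − 758/9) = 451520/81.
Government spending = 34 × 1220/3 = 41480/3.
Net change = 564400/81 + 451520/81 − 41480/3 = -11560/9. The loss equals the DWL triangle ½·34·680/9.

Net change in total surplus = -11560/9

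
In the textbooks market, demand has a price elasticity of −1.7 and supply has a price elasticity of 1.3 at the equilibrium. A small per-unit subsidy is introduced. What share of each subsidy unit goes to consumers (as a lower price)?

For a small subsidy around the equilibrium, the benefit split depends on the relative slopes, which at a point are proportional to the elasticities.
Buyer share = εs/(εs + |εd|) = 1.3/(1.3 + 1.7) = 13/30; seller share = |εd|/(εs + |εd|) = 17/30.

Consumer share = 13/30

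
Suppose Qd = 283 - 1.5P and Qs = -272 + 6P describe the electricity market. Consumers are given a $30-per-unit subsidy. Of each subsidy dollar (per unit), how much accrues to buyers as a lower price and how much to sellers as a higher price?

Pre-subsidy: 283 - 1.5P = -272 + 6P gives P* = 74, Q* = 172.
With the rebate, buyers effectively pay Pb = Ps − 30, where Ps is the price sellers receive.
Demand in terms of Ps becomes Qd = 283 − 1.5(Ps − 30) = 328 - 1.5Ps. Setting this equal to supply: 328 - 1.5Ps = -272 + 6Ps, so Ps = 80.
Buyers pay Pb = 80 − 30 = 50; Q' = -272 + 6·80 = 208.
Buyers' price falls by P* − Pb = 74 − 50 = 24; sellers' price rises by Ps − P* = 80 − 74 = 6.

Buyers gain $24 per unit; sellers gain $6 per unit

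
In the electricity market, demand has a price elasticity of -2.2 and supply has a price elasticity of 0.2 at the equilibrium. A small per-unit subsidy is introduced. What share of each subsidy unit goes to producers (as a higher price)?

Producer share = 11/12

For a small subsidy around the equilibrium, the benefit split depends on the relative slopes, which at a point are proportional to the elasticities.
Buyer share = εs/(εs + |εd|) = 0.2/(0.2 + 2.2) = 1/12; seller share = |εd|/(εs + |εd|) = 11/12.
So producers capture 11/12 of the subsidy.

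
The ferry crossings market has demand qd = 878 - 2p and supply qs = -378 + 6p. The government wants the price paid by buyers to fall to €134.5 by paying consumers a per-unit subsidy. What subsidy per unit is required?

Required subsidy s = €30 per unit

At a buyer price of 134.5, quantity demanded is 878 − 2·134.5 = 609.
Sellers supply 609 only when they receive ps with -378 + 6·ps = 609, i.e. ps = 164.5.
s = ps − pb = 164.5 − 134.5 = 30.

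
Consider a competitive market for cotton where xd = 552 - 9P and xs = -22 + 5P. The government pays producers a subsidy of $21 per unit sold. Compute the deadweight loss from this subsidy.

Deadweight loss = $708.75

Pre-subsidy: 552 - 9P = -22 + 5P gives P* = 41, x* = 183.
With the subsidy, sellers receive Ps = Pb + 21 for each unit, where Pb is the price buyers pay.
Supply in terms of Pb becomes xs = -22 + 5(Pb + 21) = 83 + 5Pb. Setting this equal to demand: 552 - 9Pb = 83 + 5Pb, so Pb = 33.5.
Sellers receive Ps = 33.5 + 21 = 54.5; x' = 552 − 9·33.5 = 250.5.
The subsidy expands output by 250.5 − 183 = 67.5 past the efficient level; on those units the gap between marginal cost and willingness to pay runs from 0 up to 21.
DWL = ½ × 21 × 67.5 = 708.75.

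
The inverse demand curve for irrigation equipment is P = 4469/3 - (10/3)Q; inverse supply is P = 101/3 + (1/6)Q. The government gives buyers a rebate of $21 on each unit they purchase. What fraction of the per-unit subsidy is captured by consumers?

Consumer share = 20/21

Pre-subsidy: 4469/3 - (10/3)Q = 101/3 + (1/6)Q gives Q* = 416 and P* = 103.
With the rebate, buyers effectively pay Pb = Ps − 21, where Ps is the price sellers receive.
On the curves, Pb = 4469/3 - (10/3)Q and Ps = 101/3 + (1/6)Q; the wedge Ps − Pb = 21 gives 101/3 + (1/6)Q − (4469/3 - (10/3)Q) = 21, so Q' = 422.
Then Pb = 4469/3 − (10/3)·422 = 83 and Ps = 101/3 + (1/6)·422 = 104.
Buyers' price falls by P* − Pb = 103 − 83 = 20; sellers' price rises by Ps − P* = 104 − 103 = 1.
So consumers capture 20/21 = 20/21 of each unit of subsidy.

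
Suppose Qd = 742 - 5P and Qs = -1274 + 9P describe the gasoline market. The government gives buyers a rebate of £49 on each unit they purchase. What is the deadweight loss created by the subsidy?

Deadweight loss = £3858.75

Pre-subsidy: 742 - 5P = -1274 + 9P gives P* = 144, Q* = 22.
With the rebate, buyers effectively pay Pb = Ps − 49, where Ps is the price sellers receive.
Demand in terms of Ps becomes Qd = 742 − 5(Ps − 49) = 987 - 5Ps. Setting this equal to supply: 987 - 5Ps = -1274 + 9Ps, so Ps = 161.5.
Buyers pay Pb = 161.5 − 49 = 112.5; Q' = -1274 + 9·161.5 = 179.5.
The subsidy expands output by 179.5 − 22 = 157.5 past the efficient level; on those units the gap between marginal cost and willingness to pay runs from 0 up to 49.
DWL = ½ × 49 × 157.5 = 3858.75.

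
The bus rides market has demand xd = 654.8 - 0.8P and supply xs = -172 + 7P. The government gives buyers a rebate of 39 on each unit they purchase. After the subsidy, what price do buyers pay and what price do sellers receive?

Buyers pay 71; sellers receive 110

Pre-subsidy: 654.8 - 0.8P = -172 + 7P gives P* = 106, x* = 570.
With the rebate, buyers effectively pay Pb = Ps − 39, where Ps is the price sellers receive.
Demand in terms of Ps becomes xd = 654.8 − 0.8(Ps − 39) = 686 - 0.8Ps. Setting this equal to supply: 686 - 0.8Ps = -172 + 7Ps, so Ps = 110.
Buyers pay Pb = 110 − 39 = 71; x' = -172 + 7·110 = 598.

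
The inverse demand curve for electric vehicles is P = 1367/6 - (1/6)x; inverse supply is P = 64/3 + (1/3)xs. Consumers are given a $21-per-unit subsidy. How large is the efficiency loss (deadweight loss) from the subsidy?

Pre-subsidy: 1367/6 - (1/6)x = 64/3 + (1/3)x gives x* = 413 and P* = 159.
With the rebate, buyers effectively pay Pb = Ps − 21, where Ps is the price sellers receive.
On the curves, Pb = 1367/6 - (1/6)x and Ps = 64/3 + (1/3)x; the wedge Ps − Pb = 21 gives 64/3 + (1/3)x − (1367/6 - (1/6)x) = 21, so x' = 455.
Then Pb = 1367/6 − (1/6)·455 = 152 and Ps = 64/3 + (1/3)·455 = 173.
The subsidy expands output by 455 − 413 = 42 past the efficient level; on those units the gap between marginal cost and willingness to pay runs from 0 up to 21.
DWL = ½ × 21 × 42 = 441.

Deadweight loss = $441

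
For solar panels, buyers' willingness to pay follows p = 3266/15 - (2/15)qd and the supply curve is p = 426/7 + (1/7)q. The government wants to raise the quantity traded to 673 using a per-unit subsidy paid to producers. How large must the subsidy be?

Required subsidy s = 29 per unit

At q = 673, from the demand curve buyers pay pb = 3266/15 − (2/15)·673 = 128; from the supply curve sellers need ps = 426/7 + (1/7)·673 = 157.
The subsidy must fill the gap: s = ps − pb = 157 − 128 = 29.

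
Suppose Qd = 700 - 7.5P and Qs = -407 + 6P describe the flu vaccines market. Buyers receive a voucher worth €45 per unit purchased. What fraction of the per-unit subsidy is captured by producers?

Pre-subsidy: 700 - 7.5P = -407 + 6P gives P* = 82, Q* = 85.
With the rebate, buyers effectively pay Pb = Ps − 45, where Ps is the price sellers receive.
Demand in terms of Ps becomes Qd = 700 − 7.5(Ps − 45) = 1037.5 - 7.5Ps. Setting this equal to supply: 1037.5 - 7.5Ps = -407 + 6Ps, so Ps = 107.
Buyers pay Pb = 107 − 45 = 62; Q' = -407 + 6·107 = 235.
Buyers' price falls by P* − Pb = 82 − 62 = 20; sellers' price rises by Ps − P* = 107 − 82 = 25.
So producers capture 25/45 = 5/9 of each unit of subsidy.

Producer share = 5/9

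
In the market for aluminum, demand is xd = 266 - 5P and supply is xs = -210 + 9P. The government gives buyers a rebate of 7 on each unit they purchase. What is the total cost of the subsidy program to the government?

Government cost = 829.5

Pre-subsidy: 266 - 5P = -210 + 9P gives P* = 34, x* = 96.
With the rebate, buyers effectively pay Pb = Ps − 7, where Ps is the price sellers receive.
Demand in terms of Ps becomes xd = 266 − 5(Ps − 7) = 301 - 5Ps. Setting this equal to supply: 301 - 5Ps = -210 + 9Ps, so Ps = 36.5.
Buyers pay Pb = 36.5 − 7 = 29.5; x' = -210 + 9·36.5 = 118.5.
Government outlay = subsidy × quantity = 7 × 118.5 = 829.5.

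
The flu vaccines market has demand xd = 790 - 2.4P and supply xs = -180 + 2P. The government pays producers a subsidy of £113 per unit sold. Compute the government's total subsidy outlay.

Pre-subsidy: 790 - 2.4P = -180 + 2P gives P* = 2425/11, x* = 2870/11.
With the subsidy, sellers receive Ps = Pb + 113 for each unit, where Pb is the price buyers pay.
Supply in terms of Pb becomes xs = -180 + 2(Pb + 113) = 46 + 2Pb. Setting this equal to demand: 790 - 2.4Pb = 46 + 2Pb, so Pb = 1860/11.
Sellers receive Ps = 1860/11 + 113 = 3103/11; x' = 790 − 2.4·(1860/11) = 4226/11.
Government outlay = subsidy × quantity = 113 × 4226/11 = 477538/11.

Government cost = 477538/11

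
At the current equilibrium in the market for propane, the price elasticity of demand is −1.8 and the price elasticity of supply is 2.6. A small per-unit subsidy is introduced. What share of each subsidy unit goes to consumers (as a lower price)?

Consumer share = 13/22

For a small subsidy around the equilibrium, the benefit split depends on the relative slopes, which at a point are proportional to the elasticities.
Buyer share = εs/(εs + |εd|) = 2.6/(2.6 + 1.8) = 13/22; seller share = |εd|/(εs + |εd|) = 9/22.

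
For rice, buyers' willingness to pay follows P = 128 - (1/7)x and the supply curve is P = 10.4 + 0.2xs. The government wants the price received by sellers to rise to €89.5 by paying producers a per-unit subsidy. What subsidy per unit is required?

At a seller price of 89.5, quantity supplied is -52 + 5·89.5 = 395.5.
Buyers absorb 395.5 only when they pay Pb = 128 − (1/7)·395.5 = 71.5.
s = Ps − Pb = 89.5 − 71.5 = 18.

Required subsidy s = €18 per unit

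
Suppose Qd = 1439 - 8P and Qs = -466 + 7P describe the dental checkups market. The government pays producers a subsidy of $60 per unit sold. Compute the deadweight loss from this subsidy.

Pre-subsidy: 1439 - 8P = -466 + 7P gives P* = 127, Q* = 423.
With the subsidy, sellers receive Ps = Pb + 60 for each unit, where Pb is the price buyers pay.
Supply in terms of Pb becomes Qs = -466 + 7(Pb + 60) = -46 + 7Pb. Setting this equal to demand: 1439 - 8Pb = -46 + 7Pb, so Pb = 99.
Sellers receive Ps = 99 + 60 = 159; Q' = 1439 − 8·99 = 647.
The subsidy expands output by 647 − 423 = 224 past the efficient level; on those units the gap between marginal cost and willingness to pay runs from 0 up to 60.
DWL = ½ × 60 × 224 = 6720.

Deadweight loss = $6720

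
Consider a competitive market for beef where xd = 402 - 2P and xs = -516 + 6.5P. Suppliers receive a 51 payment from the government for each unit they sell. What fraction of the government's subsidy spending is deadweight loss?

Pre-subsidy: 402 - 2P = -516 + 6.5P gives P* = 108, x* = 186.
With the subsidy, sellers receive Ps = Pb + 51 for each unit, where Pb is the price buyers pay.
Supply in terms of Pb becomes xs = -516 + 6.5(Pb + 51) = -184.5 + 6.5Pb. Setting this equal to demand: 402 - 2Pb = -184.5 + 6.5Pb, so Pb = 69.
Sellers receive Ps = 69 + 51 = 120; x' = 402 − 2·69 = 264.
ΔCS = ½(186 + 264)(108 − 69) = 8775; ΔPS = ½(186 + 264)(120 − 108) = 2700.
Government spending = 51 × 264 = 13464.
DWL = ½ × 51 × (264 − 186) = 1989; fraction = 1989 / 13464 = 13/88.

DWL / government spending = 13/88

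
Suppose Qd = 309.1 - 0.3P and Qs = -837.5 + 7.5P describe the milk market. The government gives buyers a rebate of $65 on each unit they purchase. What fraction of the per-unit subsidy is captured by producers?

Pre-subsidy: 309.1 - 0.3P = -837.5 + 7.5P gives P* = 147, Q* = 265.
With the rebate, buyers effectively pay Pb = Ps − 65, where Ps is the price sellers receive.
Demand in terms of Ps becomes Qd = 309.1 − 0.3(Ps − 65) = 328.6 - 0.3Ps. Setting this equal to supply: 328.6 - 0.3Ps = -837.5 + 7.5Ps, so Ps = 149.5.
Buyers pay Pb = 149.5 − 65 = 84.5; Q' = -837.5 + 7.5·149.5 = 283.75.
Buyers' price falls by P* − Pb = 147 − 84.5 = 62.5; sellers' price rises by Ps − P* = 149.5 − 147 = 2.5.
So producers capture 2.5/65 = 1/26 of each unit of subsidy.

Producer share = 1/26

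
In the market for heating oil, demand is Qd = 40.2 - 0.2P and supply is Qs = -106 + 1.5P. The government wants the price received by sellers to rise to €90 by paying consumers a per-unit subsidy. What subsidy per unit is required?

At a seller price of 90, quantity supplied is -106 + 1.5·90 = 29.
Buyers absorb 29 only when they pay Pb with 40.2 − 0.2·Pb = 29, i.e. Pb = 56.
s = Ps − Pb = 90 − 56 = 34.

Required subsidy s = €34 per unit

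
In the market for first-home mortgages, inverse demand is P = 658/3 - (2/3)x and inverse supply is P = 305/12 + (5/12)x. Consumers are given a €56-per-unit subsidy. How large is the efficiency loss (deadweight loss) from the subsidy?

Pre-subsidy: 658/3 - (2/3)x = 305/12 + (5/12)x gives x* = 179 and P* = 100.
With the rebate, buyers effectively pay Pb = Ps − 56, where Ps is the price sellers receive.
On the curves, Pb = 658/3 - (2/3)x and Ps = 305/12 + (5/12)x; the wedge Ps − Pb = 56 gives 305/12 + (5/12)x − (658/3 - (2/3)x) = 56, so x' = 2999/13.
Then Pb = 658/3 − (2/3)·(2999/13) = 852/13 and Ps = 305/12 + (5/12)·(2999/13) = 1580/13.
The subsidy expands output by 2999/13 − 179 = 672/13 past the efficient level; on those units the gap between marginal cost and willingness to pay runs from 0 up to 56.
DWL = ½ × 56 × 672/13 = 18816/13.

Deadweight loss = 18816/13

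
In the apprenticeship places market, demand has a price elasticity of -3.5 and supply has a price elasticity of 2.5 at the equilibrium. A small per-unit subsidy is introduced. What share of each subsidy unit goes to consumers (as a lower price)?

For a small subsidy around the equilibrium, the benefit split depends on the relative slopes, which at a point are proportional to the elasticities.
Buyer share = εs/(εs + |εd|) = 2.5/(2.5 + 3.5) = 5/12; seller share = |εd|/(εs + |εd|) = 7/12.

Consumer share = 5/12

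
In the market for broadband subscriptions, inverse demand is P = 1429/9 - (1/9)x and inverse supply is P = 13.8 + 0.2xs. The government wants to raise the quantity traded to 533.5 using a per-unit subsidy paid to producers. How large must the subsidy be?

Required subsidy s = 21 per unit

At x = 533.5, from the demand curve buyers pay Pb = 1429/9 − (1/9)·533.5 = 99.5; from the supply curve sellers need Ps = 13.8 + 0.2·533.5 = 120.5.
The subsidy must fill the gap: s = Ps − Pb = 120.5 − 99.5 = 21.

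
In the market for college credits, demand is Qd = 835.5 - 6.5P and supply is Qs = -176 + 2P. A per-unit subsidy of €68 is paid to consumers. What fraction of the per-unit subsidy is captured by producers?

Pre-subsidy: 835.5 - 6.5P = -176 + 2P gives P* = 119, Q* = 62.
With the rebate, buyers effectively pay Pb = Ps − 68, where Ps is the price sellers receive.
Demand in terms of Ps becomes Qd = 835.5 − 6.5(Ps − 68) = 1277.5 - 6.5Ps. Setting this equal to supply: 1277.5 - 6.5Ps = -176 + 2Ps, so Ps = 171.
Buyers pay Pb = 171 − 68 = 103; Q' = -176 + 2·171 = 166.
Buyers' price falls by P* − Pb = 119 − 103 = 16; sellers' price rises by Ps − P* = 171 − 119 = 52.
So producers capture 52/68 = 13/17 of each unit of subsidy.

Producer share = 13/17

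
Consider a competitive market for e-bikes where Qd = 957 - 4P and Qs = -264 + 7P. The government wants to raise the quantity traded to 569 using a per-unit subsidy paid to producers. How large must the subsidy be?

At Q = 569, invert demand for the buyer price: Pb = (957 − 569)/4 = 97; invert supply for the seller price: Ps = (569 − (-264))/7 = 119.
The subsidy must fill the gap: s = Ps − Pb = 119 − 97 = 22.

Required subsidy s = 22 per unit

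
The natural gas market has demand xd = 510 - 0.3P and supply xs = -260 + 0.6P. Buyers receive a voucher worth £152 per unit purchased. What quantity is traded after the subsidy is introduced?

x' = 4256/15

Pre-subsidy: 510 - 0.3P = -260 + 0.6P gives P* = 7700/9, x* = 760/3.
With the rebate, buyers effectively pay Pb = Ps − 152, where Ps is the price sellers receive.
Demand in terms of Ps becomes xd = 510 − 0.3(Ps − 152) = 555.6 - 0.3Ps. Setting this equal to supply: 555.6 - 0.3Ps = -260 + 0.6Ps, so Ps = 8156/9.
Buyers pay Pb = 8156/9 − 152 = 6788/9; x' = -260 + 0.6·(8156/9) = 4256/15.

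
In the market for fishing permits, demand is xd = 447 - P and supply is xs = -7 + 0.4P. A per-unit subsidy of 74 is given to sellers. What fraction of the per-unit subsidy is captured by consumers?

Consumer share = 2/7

Pre-subsidy: 447 - P = -7 + 0.4P gives P* = 2270/7, x* = 859/7.
With the subsidy, sellers receive Ps = Pb + 74 for each unit, where Pb is the price buyers pay.
Supply in terms of Pb becomes xs = -7 + 0.4(Pb + 74) = 22.6 + 0.4Pb. Setting this equal to demand: 447 - Pb = 22.6 + 0.4Pb, so Pb = 2122/7.
Sellers receive Ps = 2122/7 + 74 = 2640/7; x' = 447 − 1·(2122/7) = 1007/7.
Buyers' price falls by P* − Pb = 2270/7 − 2122/7 = 148/7; sellers' price rises by Ps − P* = 2640/7 − 2270/7 = 370/7.
So consumers capture (148/7)/74 = 2/7 of each unit of subsidy.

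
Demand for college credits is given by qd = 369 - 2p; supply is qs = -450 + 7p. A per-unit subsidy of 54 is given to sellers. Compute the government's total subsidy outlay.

Pre-subsidy: 369 - 2p = -450 + 7p gives p* = 91, q* = 187.
With the subsidy, sellers receive ps = pb + 54 for each unit, where pb is the price buyers pay.
Supply in terms of pb becomes qs = -450 + 7(pb + 54) = -72 + 7pb. Setting this equal to demand: 369 - 2pb = -72 + 7pb, so pb = 49.
Sellers receive ps = 49 + 54 = 103; q' = 369 − 2·49 = 271.
Government outlay = subsidy × quantity = 54 × 271 = 14634.

Government cost = 14634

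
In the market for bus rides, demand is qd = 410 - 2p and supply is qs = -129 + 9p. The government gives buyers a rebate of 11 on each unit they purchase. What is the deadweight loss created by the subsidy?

Deadweight loss = 99

Pre-subsidy: 410 - 2p = -129 + 9p gives p* = 49, q* = 312.
With the rebate, buyers effectively pay pb = ps − 11, where ps is the price sellers receive.
Demand in terms of ps becomes qd = 410 − 2(ps − 11) = 432 - 2ps. Setting this equal to supply: 432 - 2ps = -129 + 9ps, so ps = 51.
Buyers pay pb = 51 − 11 = 40; q' = -129 + 9·51 = 330.
The subsidy expands output by 330 − 312 = 18 past the efficient level; on those units the gap between marginal cost and willingness to pay runs from 0 up to 11.
DWL = ½ × 11 × 18 = 99.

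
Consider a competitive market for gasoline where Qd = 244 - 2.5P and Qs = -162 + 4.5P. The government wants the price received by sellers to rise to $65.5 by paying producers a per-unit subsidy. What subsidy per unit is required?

At a seller price of 65.5, quantity supplied is -162 + 4.5·65.5 = 132.75.
Buyers absorb 132.75 only when they pay Pb with 244 − 2.5·Pb = 132.75, i.e. Pb = 44.5.
s = Ps − Pb = 65.5 − 44.5 = 21.

Required subsidy s = $21 per unit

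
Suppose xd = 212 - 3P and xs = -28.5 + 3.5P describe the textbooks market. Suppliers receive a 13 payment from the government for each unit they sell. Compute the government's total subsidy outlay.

Government cost = 1586

Pre-subsidy: 212 - 3P = -28.5 + 3.5P gives P* = 37, x* = 101.
With the subsidy, sellers receive Ps = Pb + 13 for each unit, where Pb is the price buyers pay.
Supply in terms of Pb becomes xs = -28.5 + 3.5(Pb + 13) = 17 + 3.5Pb. Setting this equal to demand: 212 - 3Pb = 17 + 3.5Pb, so Pb = 30.
Sellers receive Ps = 30 + 13 = 43; x' = 212 − 3·30 = 122.
Government outlay = subsidy × quantity = 13 × 122 = 1586.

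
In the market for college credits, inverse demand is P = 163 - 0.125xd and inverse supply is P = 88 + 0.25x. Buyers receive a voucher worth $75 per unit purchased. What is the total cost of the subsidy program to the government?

Government cost = $30000

Pre-subsidy: 163 - 0.125x = 88 + 0.25x gives x* = 200 and P* = 138.
With the rebate, buyers effectively pay Pb = Ps − 75, where Ps is the price sellers receive.
On the curves, Pb = 163 - 0.125x and Ps = 88 + 0.25x; the wedge Ps − Pb = 75 gives 88 + 0.25x − (163 - 0.125x) = 75, so x' = 400.
Then Pb = 163 − 0.125·400 = 113 and Ps = 88 + 0.25·400 = 188.
Government outlay = subsidy × quantity = 75 × 400 = 30000.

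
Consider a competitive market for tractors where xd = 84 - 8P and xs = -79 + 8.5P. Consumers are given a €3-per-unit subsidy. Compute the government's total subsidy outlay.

Pre-subsidy: 84 - 8P = -79 + 8.5P gives P* = 326/33, x* = 164/33.
With the rebate, buyers effectively pay Pb = Ps − 3, where Ps is the price sellers receive.
Demand in terms of Ps becomes xd = 84 − 8(Ps − 3) = 108 - 8Ps. Setting this equal to supply: 108 - 8Ps = -79 + 8.5Ps, so Ps = 34/3.
Buyers pay Pb = 34/3 − 3 = 25/3; x' = -79 + 8.5·(34/3) = 52/3.
Government outlay = subsidy × quantity = 3 × 52/3 = 52.

Government cost = €52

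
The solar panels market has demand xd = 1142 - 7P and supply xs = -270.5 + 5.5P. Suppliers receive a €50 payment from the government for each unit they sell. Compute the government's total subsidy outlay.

Government cost = €25250

Pre-subsidy: 1142 - 7P = -270.5 + 5.5P gives P* = 113, x* = 351.
With the subsidy, sellers receive Ps = Pb + 50 for each unit, where Pb is the price buyers pay.
Supply in terms of Pb becomes xs = -270.5 + 5.5(Pb + 50) = 4.5 + 5.5Pb. Setting this equal to demand: 1142 - 7Pb = 4.5 + 5.5Pb, so Pb = 91.
Sellers receive Ps = 91 + 50 = 141; x' = 1142 − 7·91 = 505.
Government outlay = subsidy × quantity = 50 × 505 = 25250.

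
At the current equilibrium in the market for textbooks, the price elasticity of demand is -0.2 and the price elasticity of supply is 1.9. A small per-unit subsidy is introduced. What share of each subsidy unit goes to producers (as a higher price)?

Producer share = 2/21

For a small subsidy around the equilibrium, the benefit split depends on the relative slopes, which at a point are proportional to the elasticities.
Buyer share = εs/(εs + |εd|) = 1.9/(1.9 + 0.2) = 19/21; seller share = |εd|/(εs + |εd|) = 2/21.
So producers capture 2/21 of the subsidy.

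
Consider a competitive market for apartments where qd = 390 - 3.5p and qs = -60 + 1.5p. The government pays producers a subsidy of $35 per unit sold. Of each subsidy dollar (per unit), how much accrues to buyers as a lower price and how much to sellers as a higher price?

Buyers gain $10.5 per unit; sellers gain $24.5 per unit

Pre-subsidy: 390 - 3.5p = -60 + 1.5p gives p* = 90, q* = 75.
With the subsidy, sellers receive ps = pb + 35 for each unit, where pb is the price buyers pay.
Supply in terms of pb becomes qs = -60 + 1.5(pb + 35) = -7.5 + 1.5pb. Setting this equal to demand: 390 - 3.5pb = -7.5 + 1.5pb, so pb = 79.5.
Sellers receive ps = 79.5 + 35 = 114.5; q' = 390 − 3.5·79.5 = 111.75.
Buyers' price falls by p* − pb = 90 − 79.5 = 10.5; sellers' price rises by ps − p* = 114.5 − 90 = 24.5.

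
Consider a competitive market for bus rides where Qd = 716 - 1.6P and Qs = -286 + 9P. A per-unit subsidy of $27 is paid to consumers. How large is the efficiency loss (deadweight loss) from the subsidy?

Pre-subsidy: 716 - 1.6P = -286 + 9P gives P* = 5010/53, Q* = 29932/53.
With the rebate, buyers effectively pay Pb = Ps − 27, where Ps is the price sellers receive.
Demand in terms of Ps becomes Qd = 716 − 1.6(Ps − 27) = 759.2 - 1.6Ps. Setting this equal to supply: 759.2 - 1.6Ps = -286 + 9Ps, so Ps = 5226/53.
Buyers pay Pb = 5226/53 − 27 = 3795/53; Q' = -286 + 9·(5226/53) = 31876/53.
The subsidy expands output by 31876/53 − 29932/53 = 1944/53 past the efficient level; on those units the gap between marginal cost and willingness to pay runs from 0 up to 27.
DWL = ½ × 27 × 1944/53 = 26244/53.

Deadweight loss = 26244/53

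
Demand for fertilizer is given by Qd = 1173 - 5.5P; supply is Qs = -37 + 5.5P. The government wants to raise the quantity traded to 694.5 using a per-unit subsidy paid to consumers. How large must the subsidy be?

At Q = 694.5, invert demand for the buyer price: Pb = (1173 − 694.5)/5.5 = 87; invert supply for the seller price: Ps = (694.5 − (-37))/5.5 = 133.
The subsidy must fill the gap: s = Ps − Pb = 133 − 87 = 46.

Required subsidy s = 46 per unit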